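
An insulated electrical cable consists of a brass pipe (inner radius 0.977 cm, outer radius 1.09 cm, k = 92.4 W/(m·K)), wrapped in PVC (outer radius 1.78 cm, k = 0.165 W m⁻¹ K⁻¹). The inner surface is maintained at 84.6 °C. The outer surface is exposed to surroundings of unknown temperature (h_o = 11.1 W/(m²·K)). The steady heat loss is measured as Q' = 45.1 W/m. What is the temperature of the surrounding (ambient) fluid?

T_out = 26.9 °C

Series resistances:
  R'_brass = ln(0.0109/0.00977)/(2πk) = 0.1094/(2π·92.4) = 1.885×10^-4 m·K/W
  R'_PVC = ln(0.0178/0.0109)/(2πk) = 0.4904/(2π·0.165) = 0.4731 m·K/W
  R'_conv,out = 1/(2πr h) = 1/(2π·0.0178·11.1) = 0.8055 m·K/W
ΣR = 1.279 m·K/W
ΔT = Q'·ΣR = 45.1 × 1.279 = 57.68 K
Heat flows outward, so T_out = T_in − ΔT = 84.6 − 57.68 = 26.9 °C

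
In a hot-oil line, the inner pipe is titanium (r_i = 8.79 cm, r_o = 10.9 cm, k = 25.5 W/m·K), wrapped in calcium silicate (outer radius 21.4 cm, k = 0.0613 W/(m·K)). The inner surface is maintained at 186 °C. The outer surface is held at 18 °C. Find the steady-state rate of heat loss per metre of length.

Q' = 95.8 W/m

Treat each layer as a resistance in series:
  R'_titanium = ln(0.109/0.0879)/(2πk) = 0.2151/(2π·25.5) = 0.001343 m·K/W
  R'_calcium silicate = ln(0.214/0.109)/(2πk) = 0.6746/(2π·0.0613) = 1.752 m·K/W
ΣR = 0.001343 + 1.752 = 1.753 m·K/W
Q' = ΔT/ΣR = (186 °C − 18 °C)/1.753 = 95.8 W/m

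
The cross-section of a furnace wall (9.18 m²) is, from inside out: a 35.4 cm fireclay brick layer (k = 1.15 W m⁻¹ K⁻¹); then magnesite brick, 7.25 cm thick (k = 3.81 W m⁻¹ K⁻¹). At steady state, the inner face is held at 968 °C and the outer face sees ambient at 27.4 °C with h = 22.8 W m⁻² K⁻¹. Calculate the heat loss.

Q = 23300 W

Treat each layer as a resistance in series:
  R_fireclay brick = L/(kA) = 0.354/(1.15·9.18) = 0.03353 K/W
  R_magnesite brick = L/(kA) = 0.0725/(3.81·9.18) = 0.002073 K/W
  R_conv,out = 1/(hA) = 1/(22.8·9.18) = 0.004778 K/W
ΣR = 0.03353 + 0.002073 + 0.004778 = 0.04038 K/W
Q = ΔT/ΣR = (968 °C − 27.4 °C)/0.04038 = 23300 W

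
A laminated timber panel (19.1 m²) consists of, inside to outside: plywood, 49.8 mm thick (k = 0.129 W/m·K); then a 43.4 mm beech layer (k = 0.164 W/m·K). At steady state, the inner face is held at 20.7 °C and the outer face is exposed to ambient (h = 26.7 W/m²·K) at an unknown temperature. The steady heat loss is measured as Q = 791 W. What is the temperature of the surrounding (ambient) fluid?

Sum the resistances:
  R_plywood = L/(kA) = 0.0498/(0.129·19.1) = 0.02021 K/W
  R_beech = L/(kA) = 0.0434/(0.164·19.1) = 0.01386 K/W
  R_conv,out = 1/(hA) = 1/(26.7·19.1) = 0.001961 K/W
ΣR = 0.03603 K/W
ΔT = Q·ΣR = 791 × 0.03603 = 28.50 K
Heat flows outward, so T_out = T_in − ΔT = 20.7 − 28.50 = -7.80 °C

T_out = -7.80 °C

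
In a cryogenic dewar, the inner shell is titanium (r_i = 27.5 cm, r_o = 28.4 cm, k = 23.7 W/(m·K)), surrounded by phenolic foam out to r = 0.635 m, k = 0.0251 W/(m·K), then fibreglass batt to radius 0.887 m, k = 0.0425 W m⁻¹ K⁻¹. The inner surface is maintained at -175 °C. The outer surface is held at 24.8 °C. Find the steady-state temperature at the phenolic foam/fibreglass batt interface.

Treat each layer as a resistance in series:
  R_titanium = (1/0.275 − 1/0.284)/(4πk) = 0.1152/(4π·23.7) = 3.869×10^-4 K/W
  R_phenolic foam = (1/0.284 − 1/0.635)/(4πk) = 1.946/(4π·0.0251) = 6.171 K/W
  R_fibreglass batt = (1/0.635 − 1/0.887)/(4πk) = 0.4474/(4π·0.0425) = 0.8377 K/W
ΣR = 3.869×10^-4 + 6.171 + 0.8377 = 7.009 K/W
Q = ΔT/ΣR = (-175 °C − 24.8 °C)/7.009 = -28.51 W
From the inner boundary to the phenolic foam/fibreglass batt interface, ΣR_partial = 6.171 K/W.
T_interface = T_in − Q·ΣR_partial = -175 °C − (-28.51)(6.171) = 0.9 °C

T = 0.9 °C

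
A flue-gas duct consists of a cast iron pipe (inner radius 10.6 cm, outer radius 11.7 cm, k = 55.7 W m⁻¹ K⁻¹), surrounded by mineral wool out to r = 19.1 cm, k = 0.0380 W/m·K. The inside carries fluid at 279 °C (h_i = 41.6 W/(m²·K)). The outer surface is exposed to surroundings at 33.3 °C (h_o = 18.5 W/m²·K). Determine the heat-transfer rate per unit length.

Resistance network (inner→outer):
  R'_conv,in = 1/(2πr h) = 1/(2π·0.106·41.6) = 0.03609 m·K/W
  R'_cast iron = ln(0.117/0.106)/(2πk) = 0.09873/(2π·55.7) = 2.821×10^-4 m·K/W
  R'_mineral wool = ln(0.191/0.117)/(2πk) = 0.4901/(2π·0.0380) = 2.053 m·K/W
  R'_conv,out = 1/(2πr h) = 1/(2π·0.191·18.5) = 0.04504 m·K/W
ΣR = 0.03609 + 2.821×10^-4 + 2.053 + 0.04504 = 2.134 m·K/W
Q' = ΔT/ΣR = (279 °C − 33.3 °C)/2.134 = 115 W/m

Q' = 115 W/m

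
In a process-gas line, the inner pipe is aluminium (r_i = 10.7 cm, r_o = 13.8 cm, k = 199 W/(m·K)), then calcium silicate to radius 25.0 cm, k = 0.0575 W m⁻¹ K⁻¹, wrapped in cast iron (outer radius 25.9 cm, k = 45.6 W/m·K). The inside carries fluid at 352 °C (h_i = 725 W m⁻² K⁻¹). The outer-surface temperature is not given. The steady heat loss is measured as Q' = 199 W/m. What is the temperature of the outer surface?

T_out = 24.2 °C

Sum the resistances:
  R'_conv,in = 1/(2πr h) = 1/(2π·0.107·725) = 0.002052 m·K/W
  R'_aluminium = ln(0.138/0.107)/(2πk) = 0.2544/(2π·199) = 2.035×10^-4 m·K/W
  R'_calcium silicate = ln(0.250/0.138)/(2πk) = 0.5942/(2π·0.0575) = 1.645 m·K/W
  R'_cast iron = ln(0.259/0.250)/(2πk) = 0.03537/(2π·45.6) = 1.234×10^-4 m·K/W
ΣR = 1.647 m·K/W
ΔT = Q'·ΣR = 199 × 1.647 = 327.8 K
Heat flows outward, so T_out = T_in − ΔT = 352 − 327.8 = 24.2 °C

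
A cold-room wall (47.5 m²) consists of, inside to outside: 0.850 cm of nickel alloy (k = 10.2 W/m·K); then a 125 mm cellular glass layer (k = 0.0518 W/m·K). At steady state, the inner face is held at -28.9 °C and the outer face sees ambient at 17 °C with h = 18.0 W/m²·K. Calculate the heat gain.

Q = 883 W

Treat each layer as a resistance in series:
  R_nickel alloy = L/(kA) = 0.00850/(10.2·47.5) = 1.754×10^-5 K/W
  R_cellular glass = L/(kA) = 0.125/(0.0518·47.5) = 0.05080 K/W
  R_conv,out = 1/(hA) = 1/(18.0·47.5) = 0.001170 K/W
ΣR = 1.754×10^-5 + 0.05080 + 0.001170 = 0.05199 K/W
Q = ΔT/ΣR = (-28.9 °C − 17 °C)/0.05199 = -883 W
(Negative Q ⇒ heat flows inward; heat gain = 883 W.)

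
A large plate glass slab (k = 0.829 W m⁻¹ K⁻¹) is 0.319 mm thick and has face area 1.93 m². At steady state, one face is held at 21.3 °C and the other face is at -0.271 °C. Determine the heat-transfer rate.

Q = kA·ΔT/L = 0.829 × 1.93 × |21.3 °C − -0.271 °C| / 3.19×10^-4 = 1.08×10^5 W

Q = 1.08×10^5 W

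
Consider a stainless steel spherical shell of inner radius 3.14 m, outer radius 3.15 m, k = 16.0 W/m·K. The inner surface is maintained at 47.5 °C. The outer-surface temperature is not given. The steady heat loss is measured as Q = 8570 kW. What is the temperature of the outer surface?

T_out = 4.41 °C

Series resistances:
  R_stainless steel = (1/3.14 − 1/3.15)/(4πk) = 0.001011/(4π·16.0) = 5.028×10^-6 K/W
ΣR = 5.028×10^-6 K/W
ΔT = Q·ΣR = 8.57×10^6 × 5.028×10^-6 = 43.09 K
Heat flows outward, so T_out = T_in − ΔT = 47.5 − 43.09 = 4.41 °C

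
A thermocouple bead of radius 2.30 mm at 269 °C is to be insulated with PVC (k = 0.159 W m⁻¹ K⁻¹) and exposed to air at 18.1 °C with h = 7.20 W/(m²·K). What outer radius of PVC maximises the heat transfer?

For a sphere, r_cr = 2k_ins/h = 2·0.159/7.20 = 0.0442 m = 4.42 cm

r_cr = 4.42 cm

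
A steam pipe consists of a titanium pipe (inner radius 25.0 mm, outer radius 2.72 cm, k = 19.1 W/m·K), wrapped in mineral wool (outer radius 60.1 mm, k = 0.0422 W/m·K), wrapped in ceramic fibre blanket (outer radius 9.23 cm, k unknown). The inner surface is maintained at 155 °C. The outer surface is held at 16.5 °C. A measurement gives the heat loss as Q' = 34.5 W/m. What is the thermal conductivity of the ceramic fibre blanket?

ΣR = ΔT/Q' = |155 − 16.5|/34.5 = 4.014 m·K/W
Known resistances:
  R'_titanium = ln(0.0272/0.0250)/(2πk) = 0.08434/(2π·19.1) = 7.028×10^-4 m·K/W
  R'_mineral wool = ln(0.0601/0.0272)/(2πk) = 0.7928/(2π·0.0422) = 2.990 m·K/W
R_ceramic fibre blanket = ΣR − ΣR_known = 4.014 − 2.991 = 1.023 m·K/W
ln(r₂/r₁)/(2πk) = 1.023 ⇒ k = 0.4290/(2π·1.023) = 0.0667 W/m·K

k = 0.0667 W/m·K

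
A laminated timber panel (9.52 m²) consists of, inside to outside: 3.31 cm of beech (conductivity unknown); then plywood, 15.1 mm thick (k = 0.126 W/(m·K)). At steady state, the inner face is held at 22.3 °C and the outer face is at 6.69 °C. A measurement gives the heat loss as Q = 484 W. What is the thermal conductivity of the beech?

ΣR = ΔT/Q = |22.3 − 6.69|/484 = 0.03225 K/W
Known resistances:
  R_plywood = L/(kA) = 0.0151/(0.126·9.52) = 0.01259 K/W
R_beech = ΣR − ΣR_known = 0.03225 − 0.01259 = 0.01966 K/W
L/(kA) = 0.01966 ⇒ k = 0.0331/(0.01966·9.52) = 0.177 W/m·K

k = 0.177 W/m·K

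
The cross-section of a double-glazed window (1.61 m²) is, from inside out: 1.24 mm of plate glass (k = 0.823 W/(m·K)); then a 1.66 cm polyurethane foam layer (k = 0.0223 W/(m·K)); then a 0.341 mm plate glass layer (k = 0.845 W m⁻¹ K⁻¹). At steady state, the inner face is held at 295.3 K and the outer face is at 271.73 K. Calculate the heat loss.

Series thermal resistances, inner to outer:
  R_plate glass = L/(kA) = 0.00124/(0.823·1.61) = 9.358×10^-4 K/W
  R_polyurethane foam = L/(kA) = 0.0166/(0.0223·1.61) = 0.4624 K/W
  R_plate glass = L/(kA) = 3.41×10^-4/(0.845·1.61) = 2.507×10^-4 K/W
ΣR = 9.358×10^-4 + 0.4624 + 2.507×10^-4 = 0.4636 K/W
Q = ΔT/ΣR = (295.3 K − 271.73 K)/0.4636 = 50.8 W

Q = 50.8 W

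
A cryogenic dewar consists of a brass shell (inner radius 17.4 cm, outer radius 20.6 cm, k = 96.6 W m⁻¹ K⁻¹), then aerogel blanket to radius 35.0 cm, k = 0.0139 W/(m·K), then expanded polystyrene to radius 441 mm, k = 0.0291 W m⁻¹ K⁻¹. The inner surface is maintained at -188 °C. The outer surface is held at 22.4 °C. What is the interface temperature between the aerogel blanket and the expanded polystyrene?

Treat each layer as a resistance in series:
  R_brass = (1/0.174 − 1/0.206)/(4πk) = 0.8928/(4π·96.6) = 7.354×10^-4 K/W
  R_aerogel blanket = (1/0.206 − 1/0.350)/(4πk) = 1.997/(4π·0.0139) = 11.43 K/W
  R_expanded polystyrene = (1/0.350 − 1/0.441)/(4πk) = 0.5896/(4π·0.0291) = 1.612 K/W
ΣR = 7.354×10^-4 + 11.43 + 1.612 = 13.04 K/W
Q = ΔT/ΣR = (-188 °C − 22.4 °C)/13.04 = -16.13 W
From the inner boundary to the aerogel blanket/expanded polystyrene interface, ΣR_partial = 11.43 K/W.
T_interface = T_in − Q·ΣR_partial = -188 °C − (-16.13)(11.43) = -3.6 °C

T = -3.6 °C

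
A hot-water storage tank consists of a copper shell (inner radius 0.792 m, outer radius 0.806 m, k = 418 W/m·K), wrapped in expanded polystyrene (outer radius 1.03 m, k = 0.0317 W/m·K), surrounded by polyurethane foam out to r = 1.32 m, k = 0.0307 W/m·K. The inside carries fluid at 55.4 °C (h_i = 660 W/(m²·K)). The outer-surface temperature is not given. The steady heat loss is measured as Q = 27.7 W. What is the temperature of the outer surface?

Sum the resistances:
  R_conv,in = 1/(4πr²h) = 1/(4π·0.792²·660) = 1.922×10^-4 K/W
  R_copper = (1/0.792 − 1/0.806)/(4πk) = 0.02193/(4π·418) = 4.175×10^-6 K/W
  R_expanded polystyrene = (1/0.806 − 1/1.03)/(4πk) = 0.2698/(4π·0.0317) = 0.6773 K/W
  R_polyurethane foam = (1/1.03 − 1/1.32)/(4πk) = 0.2133/(4π·0.0307) = 0.5529 K/W
ΣR = 1.230 K/W
ΔT = Q·ΣR = 27.7 × 1.230 = 34.07 K
Heat flows outward, so T_out = T_in − ΔT = 55.4 − 34.07 = 21.3 °C

T_out = 21.3 °C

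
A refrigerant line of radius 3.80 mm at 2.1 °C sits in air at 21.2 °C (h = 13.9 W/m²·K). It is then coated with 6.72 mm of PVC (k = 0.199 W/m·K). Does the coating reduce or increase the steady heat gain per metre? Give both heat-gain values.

Critical radius for a cylinder: r_cr = k/h = 0.0143 m = 1.43 cm.
Outer radius after coating: r₂ = 0.00380 + 0.00672 = 0.01052 m.
Since r₁ < r_cr and r₂ ≤ r_cr, the coating moves toward the maximum at r_cr — heat gain rises.
Bare: R = 1/(2πr₁h) = 3.013 m·K/W; Q = 19.1/3.013 = 6.34 W/m.
Coated: R = R_cond + R_conv = 1.903 m·K/W; Q = 19.1/1.903 = 10.0 W/m.

increases: 6.34 → 10.0 W/m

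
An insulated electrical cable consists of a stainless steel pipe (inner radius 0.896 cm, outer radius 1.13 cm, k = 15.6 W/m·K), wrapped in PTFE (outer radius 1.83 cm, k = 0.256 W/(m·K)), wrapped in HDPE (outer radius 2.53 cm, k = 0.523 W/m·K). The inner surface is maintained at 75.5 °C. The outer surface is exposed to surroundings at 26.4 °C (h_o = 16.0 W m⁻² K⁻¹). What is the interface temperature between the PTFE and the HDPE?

Series thermal resistances, inner to outer:
  R'_stainless steel = ln(0.0113/0.00896)/(2πk) = 0.2320/(2π·15.6) = 0.002367 m·K/W
  R'_PTFE = ln(0.0183/0.0113)/(2πk) = 0.4821/(2π·0.256) = 0.2997 m·K/W
  R'_HDPE = ln(0.0253/0.0183)/(2πk) = 0.3239/(2π·0.523) = 0.09857 m·K/W
  R'_conv,out = 1/(2πr h) = 1/(2π·0.0253·16.0) = 0.3932 m·K/W
ΣR = 0.002367 + 0.2997 + 0.09857 + 0.3932 = 0.7938 m·K/W
Q' = ΔT/ΣR = (75.5 °C − 26.4 °C)/0.7938 = 61.85 W/m
From the inner boundary to the PTFE/HDPE interface, ΣR_partial = 0.3021 m·K/W.
T_interface = T_in − Q'·ΣR_partial = 75.5 °C − (61.85)(0.3021) = 56.8 °C

T = 56.8 °C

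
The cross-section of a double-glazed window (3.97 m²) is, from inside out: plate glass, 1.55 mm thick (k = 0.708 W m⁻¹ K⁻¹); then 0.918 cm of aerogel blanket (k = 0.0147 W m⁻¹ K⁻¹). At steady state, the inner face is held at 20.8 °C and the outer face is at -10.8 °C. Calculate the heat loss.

Resistance network (inner→outer):
  R_plate glass = L/(kA) = 0.00155/(0.708·3.97) = 5.515×10^-4 K/W
  R_aerogel blanket = L/(kA) = 0.00918/(0.0147·3.97) = 0.1573 K/W
ΣR = 5.515×10^-4 + 0.1573 = 0.1579 K/W
Q = ΔT/ΣR = (20.8 °C − -10.8 °C)/0.1579 = 200 W

Q = 200 W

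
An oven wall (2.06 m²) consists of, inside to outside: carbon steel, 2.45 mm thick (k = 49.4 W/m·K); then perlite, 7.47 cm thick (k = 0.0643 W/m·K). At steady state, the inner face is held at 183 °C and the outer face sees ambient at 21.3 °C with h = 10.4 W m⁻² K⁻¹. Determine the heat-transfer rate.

Q = 265 W

Resistance network (inner→outer):
  R_carbon steel = L/(kA) = 0.00245/(49.4·2.06) = 2.408×10^-5 K/W
  R_perlite = L/(kA) = 0.0747/(0.0643·2.06) = 0.5640 K/W
  R_conv,out = 1/(hA) = 1/(10.4·2.06) = 0.04668 K/W
ΣR = 2.408×10^-5 + 0.5640 + 0.04668 = 0.6107 K/W
Q = ΔT/ΣR = (183 °C − 21.3 °C)/0.6107 = 265 W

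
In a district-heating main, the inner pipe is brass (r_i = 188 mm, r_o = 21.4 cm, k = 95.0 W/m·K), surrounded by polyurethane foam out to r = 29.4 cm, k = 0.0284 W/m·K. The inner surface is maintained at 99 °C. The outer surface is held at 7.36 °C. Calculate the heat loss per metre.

Treat each layer as a resistance in series:
  R'_brass = ln(0.214/0.188)/(2πk) = 0.1295/(2π·95.0) = 2.170×10^-4 m·K/W
  R'_polyurethane foam = ln(0.294/0.214)/(2πk) = 0.3176/(2π·0.0284) = 1.780 m·K/W
ΣR = 2.170×10^-4 + 1.780 = 1.780 m·K/W
Q' = ΔT/ΣR = (99 °C − 7.36 °C)/1.780 = 51.5 W/m

Q' = 51.5 W/m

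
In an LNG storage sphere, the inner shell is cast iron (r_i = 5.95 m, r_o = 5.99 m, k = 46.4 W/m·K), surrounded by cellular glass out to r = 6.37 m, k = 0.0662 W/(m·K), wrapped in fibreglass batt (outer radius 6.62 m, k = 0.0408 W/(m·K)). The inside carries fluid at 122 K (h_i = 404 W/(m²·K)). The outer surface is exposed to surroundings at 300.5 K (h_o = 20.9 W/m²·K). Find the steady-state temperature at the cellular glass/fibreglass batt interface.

Series thermal resistances, inner to outer:
  R_conv,in = 1/(4πr²h) = 1/(4π·5.95²·404) = 5.564×10^-6 K/W
  R_cast iron = (1/5.95 − 1/5.99)/(4πk) = 0.001122/(4π·46.4) = 1.925×10^-6 K/W
  R_cellular glass = (1/5.99 − 1/6.37)/(4πk) = 0.009959/(4π·0.0662) = 0.01197 K/W
  R_fibreglass batt = (1/6.37 − 1/6.62)/(4πk) = 0.005928/(4π·0.0408) = 0.01156 K/W
  R_conv,out = 1/(4πr²h) = 1/(4π·6.62²·20.9) = 8.688×10^-5 K/W
ΣR = 5.564×10^-6 + 1.925×10^-6 + 0.01197 + 0.01156 + 8.688×10^-5 = 0.02362 K/W
Q = ΔT/ΣR = (122 K − 300.5 K)/0.02362 = -7557 W
From the inner boundary to the cellular glass/fibreglass batt interface, ΣR_partial = 0.01198 K/W.
T_interface = T_in − Q·ΣR_partial = 122 K − (-7557)(0.01198) = 212.5 K

T = 212.5 K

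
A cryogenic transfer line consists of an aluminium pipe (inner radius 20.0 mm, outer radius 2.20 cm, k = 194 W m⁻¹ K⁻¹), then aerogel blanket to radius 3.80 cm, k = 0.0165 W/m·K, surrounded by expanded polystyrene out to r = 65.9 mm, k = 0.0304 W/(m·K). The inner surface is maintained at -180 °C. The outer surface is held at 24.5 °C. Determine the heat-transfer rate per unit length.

Series thermal resistances, inner to outer:
  R'_aluminium = ln(0.0220/0.0200)/(2πk) = 0.09531/(2π·194) = 7.819×10^-5 m·K/W
  R'_aerogel blanket = ln(0.0380/0.0220)/(2πk) = 0.5465/(2π·0.0165) = 5.272 m·K/W
  R'_expanded polystyrene = ln(0.0659/0.0380)/(2πk) = 0.5506/(2π·0.0304) = 2.882 m·K/W
ΣR = 7.819×10^-5 + 5.272 + 2.882 = 8.154 m·K/W
Q' = ΔT/ΣR = (-180 °C − 24.5 °C)/8.154 = -25.1 W/m
(Negative Q' ⇒ heat flows inward; heat gain = 25.1 W/m.)

Q' = 25.1 W/m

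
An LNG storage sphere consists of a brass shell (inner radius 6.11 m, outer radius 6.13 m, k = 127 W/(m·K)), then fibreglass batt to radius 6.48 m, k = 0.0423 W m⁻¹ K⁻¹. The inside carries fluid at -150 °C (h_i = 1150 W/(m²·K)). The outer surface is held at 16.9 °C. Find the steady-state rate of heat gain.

Q = 10100 W

Treat each layer as a resistance in series:
  R_conv,in = 1/(4πr²h) = 1/(4π·6.11²·1150) = 1.854×10^-6 K/W
  R_brass = (1/6.11 − 1/6.13)/(4πk) = 5.340×10^-4/(4π·127) = 3.346×10^-7 K/W
  R_fibreglass batt = (1/6.13 − 1/6.48)/(4πk) = 0.008811/(4π·0.0423) = 0.01658 K/W
ΣR = 1.854×10^-6 + 3.346×10^-7 + 0.01658 = 0.01658 K/W
Q = ΔT/ΣR = (-150 °C − 16.9 °C)/0.01658 = -10100 W
(Negative Q ⇒ heat flows inward; heat gain = 10100 W.)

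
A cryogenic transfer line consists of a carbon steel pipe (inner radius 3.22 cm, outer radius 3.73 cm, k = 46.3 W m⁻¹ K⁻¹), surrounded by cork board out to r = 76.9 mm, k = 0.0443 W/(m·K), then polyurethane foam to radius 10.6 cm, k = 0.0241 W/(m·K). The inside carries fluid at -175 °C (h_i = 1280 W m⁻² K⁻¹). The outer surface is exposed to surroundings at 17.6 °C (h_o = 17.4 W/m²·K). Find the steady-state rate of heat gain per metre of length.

Series thermal resistances, inner to outer:
  R'_conv,in = 1/(2πr h) = 1/(2π·0.0322·1280) = 0.003861 m·K/W
  R'_carbon steel = ln(0.0373/0.0322)/(2πk) = 0.1470/(2π·46.3) = 5.054×10^-4 m·K/W
  R'_cork board = ln(0.0769/0.0373)/(2πk) = 0.7235/(2π·0.0443) = 2.599 m·K/W
  R'_polyurethane foam = ln(0.106/0.0769)/(2πk) = 0.3209/(2π·0.0241) = 2.119 m·K/W
  R'_conv,out = 1/(2πr h) = 1/(2π·0.106·17.4) = 0.08629 m·K/W
ΣR = 0.003861 + 5.054×10^-4 + 2.599 + 2.119 + 0.08629 = 4.809 m·K/W
Q' = ΔT/ΣR = (-175 °C − 17.6 °C)/4.809 = -40.0 W/m
(Negative Q' ⇒ heat flows inward; heat gain = 40.0 W/m.)

Q' = 40.0 W/m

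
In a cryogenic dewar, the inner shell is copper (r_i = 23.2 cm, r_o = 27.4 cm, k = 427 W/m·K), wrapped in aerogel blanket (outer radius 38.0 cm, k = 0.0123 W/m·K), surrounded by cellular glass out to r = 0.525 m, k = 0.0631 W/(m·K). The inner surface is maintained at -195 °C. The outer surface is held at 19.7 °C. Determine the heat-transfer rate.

Series thermal resistances, inner to outer:
  R_copper = (1/0.232 − 1/0.274)/(4πk) = 0.6607/(4π·427) = 1.231×10^-4 K/W
  R_aerogel blanket = (1/0.274 − 1/0.380)/(4πk) = 1.018/(4π·0.0123) = 6.587 K/W
  R_cellular glass = (1/0.380 − 1/0.525)/(4πk) = 0.7268/(4π·0.0631) = 0.9166 K/W
ΣR = 1.231×10^-4 + 6.587 + 0.9166 = 7.504 K/W
Q = ΔT/ΣR = (-195 °C − 19.7 °C)/7.504 = -28.6 W
(Negative Q ⇒ heat flows inward; heat gain = 28.6 W.)

Q = 28.6 W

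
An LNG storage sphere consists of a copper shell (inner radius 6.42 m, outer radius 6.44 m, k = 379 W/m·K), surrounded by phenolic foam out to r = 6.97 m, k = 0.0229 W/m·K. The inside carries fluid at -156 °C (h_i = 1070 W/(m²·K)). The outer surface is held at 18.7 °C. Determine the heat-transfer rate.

Q = 4260 W

Series thermal resistances, inner to outer:
  R_conv,in = 1/(4πr²h) = 1/(4π·6.42²·1070) = 1.804×10^-6 K/W
  R_copper = (1/6.42 − 1/6.44)/(4πk) = 4.837×10^-4/(4π·379) = 1.016×10^-7 K/W
  R_phenolic foam = (1/6.44 − 1/6.97)/(4πk) = 0.01181/(4π·0.0229) = 0.04103 K/W
ΣR = 1.804×10^-6 + 1.016×10^-7 + 0.04103 = 0.04103 K/W
Q = ΔT/ΣR = (-156 °C − 18.7 °C)/0.04103 = -4260 W
(Negative Q ⇒ heat flows inward; heat gain = 4260 W.)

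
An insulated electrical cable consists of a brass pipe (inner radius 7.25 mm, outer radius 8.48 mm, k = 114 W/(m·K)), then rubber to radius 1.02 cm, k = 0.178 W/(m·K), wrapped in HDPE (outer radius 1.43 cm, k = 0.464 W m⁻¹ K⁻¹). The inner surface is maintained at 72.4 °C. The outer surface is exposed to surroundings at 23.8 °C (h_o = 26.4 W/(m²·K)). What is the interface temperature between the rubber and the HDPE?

Resistance network (inner→outer):
  R'_brass = ln(0.00848/0.00725)/(2πk) = 0.1567/(2π·114) = 2.188×10^-4 m·K/W
  R'_rubber = ln(0.0102/0.00848)/(2πk) = 0.1847/(2π·0.178) = 0.1651 m·K/W
  R'_HDPE = ln(0.0143/0.0102)/(2πk) = 0.3379/(2π·0.464) = 0.1159 m·K/W
  R'_conv,out = 1/(2πr h) = 1/(2π·0.0143·26.4) = 0.4216 m·K/W
ΣR = 2.188×10^-4 + 0.1651 + 0.1159 + 0.4216 = 0.7028 m·K/W
Q' = ΔT/ΣR = (72.4 °C − 23.8 °C)/0.7028 = 69.15 W/m
From the inner boundary to the rubber/HDPE interface, ΣR_partial = 0.1653 m·K/W.
T_interface = T_in − Q'·ΣR_partial = 72.4 °C − (69.15)(0.1653) = 61.0 °C

T = 61.0 °C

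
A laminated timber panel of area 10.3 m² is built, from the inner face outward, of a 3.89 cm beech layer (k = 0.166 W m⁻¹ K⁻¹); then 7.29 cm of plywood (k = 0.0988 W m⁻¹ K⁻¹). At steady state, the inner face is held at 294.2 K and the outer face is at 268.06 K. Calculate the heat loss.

Treat each layer as a resistance in series:
  R_beech = L/(kA) = 0.0389/(0.166·10.3) = 0.02275 K/W
  R_plywood = L/(kA) = 0.0729/(0.0988·10.3) = 0.07164 K/W
ΣR = 0.02275 + 0.07164 = 0.09439 K/W
Q = ΔT/ΣR = (294.2 K − 268.06 K)/0.09439 = 277 W

Q = 277 W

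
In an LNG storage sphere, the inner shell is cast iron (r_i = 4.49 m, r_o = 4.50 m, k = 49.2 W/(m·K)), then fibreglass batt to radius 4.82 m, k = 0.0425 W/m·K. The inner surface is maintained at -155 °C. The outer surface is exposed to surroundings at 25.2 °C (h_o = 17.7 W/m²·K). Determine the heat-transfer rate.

Resistance network (inner→outer):
  R_cast iron = (1/4.49 − 1/4.50)/(4πk) = 4.949×10^-4/(4π·49.2) = 8.005×10^-7 K/W
  R_fibreglass batt = (1/4.50 − 1/4.82)/(4πk) = 0.01475/(4π·0.0425) = 0.02762 K/W
  R_conv,out = 1/(4πr²h) = 1/(4π·4.82²·17.7) = 1.935×10^-4 K/W
ΣR = 8.005×10^-7 + 0.02762 + 1.935×10^-4 = 0.02781 K/W
Q = ΔT/ΣR = (-155 °C − 25.2 °C)/0.02781 = -6480 W
(Negative Q ⇒ heat flows inward; heat gain = 6480 W.)

Q = 6.48 kW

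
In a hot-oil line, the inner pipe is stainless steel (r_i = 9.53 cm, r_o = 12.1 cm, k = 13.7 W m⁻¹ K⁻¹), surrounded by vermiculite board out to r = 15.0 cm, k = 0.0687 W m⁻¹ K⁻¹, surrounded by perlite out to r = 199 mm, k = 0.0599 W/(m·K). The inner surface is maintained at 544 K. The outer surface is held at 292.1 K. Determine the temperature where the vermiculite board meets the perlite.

Treat each layer as a resistance in series:
  R'_stainless steel = ln(0.121/0.0953)/(2πk) = 0.2388/(2π·13.7) = 0.002774 m·K/W
  R'_vermiculite board = ln(0.150/0.121)/(2πk) = 0.2148/(2π·0.0687) = 0.4977 m·K/W
  R'_perlite = ln(0.199/0.150)/(2πk) = 0.2827/(2π·0.0599) = 0.7511 m·K/W
ΣR = 0.002774 + 0.4977 + 0.7511 = 1.252 m·K/W
Q' = ΔT/ΣR = (544 K − 292.1 K)/1.252 = 201.2 W/m
From the inner boundary to the vermiculite board/perlite interface, ΣR_partial = 0.5005 m·K/W.
T_interface = T_in − Q'·ΣR_partial = 544 K − (201.2)(0.5005) = 443 K

T = 443 K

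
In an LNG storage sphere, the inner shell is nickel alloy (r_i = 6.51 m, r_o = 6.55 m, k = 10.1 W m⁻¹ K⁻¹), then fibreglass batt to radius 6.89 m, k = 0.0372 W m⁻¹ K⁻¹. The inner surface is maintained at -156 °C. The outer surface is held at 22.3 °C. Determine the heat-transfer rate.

Treat each layer as a resistance in series:
  R_nickel alloy = (1/6.51 − 1/6.55)/(4πk) = 9.381×10^-4/(4π·10.1) = 7.391×10^-6 K/W
  R_fibreglass batt = (1/6.55 − 1/6.89)/(4πk) = 0.007534/(4π·0.0372) = 0.01612 K/W
ΣR = 7.391×10^-6 + 0.01612 = 0.01613 K/W
Q = ΔT/ΣR = (-156 °C − 22.3 °C)/0.01613 = -11100 W
(Negative Q ⇒ heat flows inward; heat gain = 11100 W.)

Q = 11100 W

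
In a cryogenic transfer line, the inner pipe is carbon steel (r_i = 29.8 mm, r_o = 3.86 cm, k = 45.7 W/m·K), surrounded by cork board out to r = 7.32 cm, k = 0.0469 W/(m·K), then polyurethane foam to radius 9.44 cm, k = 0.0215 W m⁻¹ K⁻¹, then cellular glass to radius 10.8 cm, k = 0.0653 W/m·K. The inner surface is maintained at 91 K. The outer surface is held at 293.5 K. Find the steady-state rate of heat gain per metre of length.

Q' = 46.2 W/m

Series thermal resistances, inner to outer:
  R'_carbon steel = ln(0.0386/0.0298)/(2πk) = 0.2587/(2π·45.7) = 9.011×10^-4 m·K/W
  R'_cork board = ln(0.0732/0.0386)/(2πk) = 0.6399/(2π·0.0469) = 2.172 m·K/W
  R'_polyurethane foam = ln(0.0944/0.0732)/(2πk) = 0.2543/(2π·0.0215) = 1.883 m·K/W
  R'_cellular glass = ln(0.108/0.0944)/(2πk) = 0.1346/(2π·0.0653) = 0.3280 m·K/W
ΣR = 9.011×10^-4 + 2.172 + 1.883 + 0.3280 = 4.384 m·K/W
Q' = ΔT/ΣR = (91 K − 293.5 K)/4.384 = -46.2 W/m
(Negative Q' ⇒ heat flows inward; heat gain = 46.2 W/m.)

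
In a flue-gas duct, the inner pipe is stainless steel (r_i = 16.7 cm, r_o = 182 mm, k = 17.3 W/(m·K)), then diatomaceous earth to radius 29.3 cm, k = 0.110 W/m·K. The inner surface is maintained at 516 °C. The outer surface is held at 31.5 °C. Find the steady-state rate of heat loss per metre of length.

Resistance network (inner→outer):
  R'_stainless steel = ln(0.182/0.167)/(2πk) = 0.08601/(2π·17.3) = 7.913×10^-4 m·K/W
  R'_diatomaceous earth = ln(0.293/0.182)/(2πk) = 0.4762/(2π·0.110) = 0.6889 m·K/W
ΣR = 7.913×10^-4 + 0.6889 = 0.6897 m·K/W
Q' = ΔT/ΣR = (516 °C − 31.5 °C)/0.6897 = 702 W/m

Q' = 702 W/m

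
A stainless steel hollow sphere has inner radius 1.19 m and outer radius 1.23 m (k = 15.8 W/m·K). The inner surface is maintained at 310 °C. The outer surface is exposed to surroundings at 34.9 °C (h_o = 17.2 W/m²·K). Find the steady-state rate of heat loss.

Q = 86.1 kW

Resistance network (inner→outer):
  R_stainless steel = (1/1.19 − 1/1.23)/(4πk) = 0.02733/(4π·15.8) = 1.376×10^-4 K/W
  R_conv,out = 1/(4πr²h) = 1/(4π·1.23²·17.2) = 0.003058 K/W
ΣR = 1.376×10^-4 + 0.003058 = 0.003196 K/W
Q = ΔT/ΣR = (310 °C − 34.9 °C)/0.003196 = 86100 W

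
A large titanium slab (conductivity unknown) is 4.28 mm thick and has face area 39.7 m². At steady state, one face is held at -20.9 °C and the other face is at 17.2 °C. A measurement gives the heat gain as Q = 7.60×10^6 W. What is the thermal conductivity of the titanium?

k = 21.5 W/m·K

ΣR = ΔT/Q = |-20.9 − 17.2|/7.60×10^6 = 5.013×10^-6 K/W
L/(kA) = 5.013×10^-6 ⇒ k = 0.00428/(5.013×10^-6·39.7) = 21.5 W/m·K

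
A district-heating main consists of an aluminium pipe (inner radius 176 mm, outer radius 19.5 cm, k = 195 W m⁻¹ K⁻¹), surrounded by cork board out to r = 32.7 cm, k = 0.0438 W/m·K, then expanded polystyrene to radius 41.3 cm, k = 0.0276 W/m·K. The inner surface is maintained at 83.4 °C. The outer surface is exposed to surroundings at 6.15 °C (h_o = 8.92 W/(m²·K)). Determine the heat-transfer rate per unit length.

Q' = 23.6 W/m

Series thermal resistances, inner to outer:
  R'_aluminium = ln(0.195/0.176)/(2πk) = 0.1025/(2π·195) = 8.367×10^-5 m·K/W
  R'_cork board = ln(0.327/0.195)/(2πk) = 0.5170/(2π·0.0438) = 1.878 m·K/W
  R'_expanded polystyrene = ln(0.413/0.327)/(2πk) = 0.2335/(2π·0.0276) = 1.346 m·K/W
  R'_conv,out = 1/(2πr h) = 1/(2π·0.413·8.92) = 0.04320 m·K/W
ΣR = 8.367×10^-5 + 1.878 + 1.346 + 0.04320 = 3.267 m·K/W
Q' = ΔT/ΣR = (83.4 °C − 6.15 °C)/3.267 = 23.6 W/m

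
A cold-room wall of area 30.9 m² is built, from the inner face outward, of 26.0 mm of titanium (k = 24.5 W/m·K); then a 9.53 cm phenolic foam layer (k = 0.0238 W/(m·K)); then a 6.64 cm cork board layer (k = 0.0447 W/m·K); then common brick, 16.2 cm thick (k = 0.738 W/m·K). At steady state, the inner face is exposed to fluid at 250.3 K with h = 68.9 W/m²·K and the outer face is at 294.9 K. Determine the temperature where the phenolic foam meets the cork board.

T = 281.62 K

Treat each layer as a resistance in series:
  R_conv,in = 1/(hA) = 1/(68.9·30.9) = 4.697×10^-4 K/W
  R_titanium = L/(kA) = 0.0260/(24.5·30.9) = 3.434×10^-5 K/W
  R_phenolic foam = L/(kA) = 0.0953/(0.0238·30.9) = 0.1296 K/W
  R_cork board = L/(kA) = 0.0664/(0.0447·30.9) = 0.04807 K/W
  R_common brick = L/(kA) = 0.162/(0.738·30.9) = 0.007104 K/W
ΣR = 4.697×10^-4 + 3.434×10^-5 + 0.1296 + 0.04807 + 0.007104 = 0.1853 K/W
Q = ΔT/ΣR = (250.3 K − 294.9 K)/0.1853 = -240.7 W
From the inner boundary to the phenolic foam/cork board interface, ΣR_partial = 0.1301 K/W.
T_interface = T_in − Q·ΣR_partial = 250.3 K − (-240.7)(0.1301) = 281.62 K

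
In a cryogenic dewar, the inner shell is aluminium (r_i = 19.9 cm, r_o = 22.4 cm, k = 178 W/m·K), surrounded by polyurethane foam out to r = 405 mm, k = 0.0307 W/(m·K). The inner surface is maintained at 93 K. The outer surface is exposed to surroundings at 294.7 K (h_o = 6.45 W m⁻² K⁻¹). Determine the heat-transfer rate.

Q = 38.4 W

Treat each layer as a resistance in series:
  R_aluminium = (1/0.199 − 1/0.224)/(4πk) = 0.5608/(4π·178) = 2.507×10^-4 K/W
  R_polyurethane foam = (1/0.224 − 1/0.405)/(4πk) = 1.995/(4π·0.0307) = 5.172 K/W
  R_conv,out = 1/(4πr²h) = 1/(4π·0.405²·6.45) = 0.07522 K/W
ΣR = 2.507×10^-4 + 5.172 + 0.07522 = 5.247 K/W
Q = ΔT/ΣR = (93 K − 294.7 K)/5.247 = -38.4 W
(Negative Q ⇒ heat flows inward; heat gain = 38.4 W.)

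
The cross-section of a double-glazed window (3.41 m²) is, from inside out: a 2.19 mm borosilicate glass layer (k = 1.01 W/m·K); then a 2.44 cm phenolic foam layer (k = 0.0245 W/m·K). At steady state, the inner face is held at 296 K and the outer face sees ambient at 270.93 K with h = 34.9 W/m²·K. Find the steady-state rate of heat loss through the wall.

Q = 83.3 W

Resistance network (inner→outer):
  R_borosilicate glass = L/(kA) = 0.00219/(1.01·3.41) = 6.359×10^-4 K/W
  R_phenolic foam = L/(kA) = 0.0244/(0.0245·3.41) = 0.2921 K/W
  R_conv,out = 1/(hA) = 1/(34.9·3.41) = 0.008403 K/W
ΣR = 6.359×10^-4 + 0.2921 + 0.008403 = 0.3011 K/W
Q = ΔT/ΣR = (296 K − 270.93 K)/0.3011 = 83.3 W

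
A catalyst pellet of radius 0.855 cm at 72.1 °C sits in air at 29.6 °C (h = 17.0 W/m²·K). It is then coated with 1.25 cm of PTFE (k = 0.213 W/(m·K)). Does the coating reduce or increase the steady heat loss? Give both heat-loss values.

increases: 0.664 → 1.16 W

Critical radius for a sphere: r_cr = 2k/h = 0.0251 m = 2.51 cm.
Outer radius after coating: r₂ = 0.00855 + 0.0125 = 0.02105 m.
Since r₁ < r_cr and r₂ ≤ r_cr, the coating moves toward the maximum at r_cr — heat loss rises.
Bare: R = 1/(4πr₁²h) = 64.03 K/W; Q = 42.5/64.03 = 0.664 W.
Coated: R = R_cond + R_conv = 36.51 K/W; Q = 42.5/36.51 = 1.16 W.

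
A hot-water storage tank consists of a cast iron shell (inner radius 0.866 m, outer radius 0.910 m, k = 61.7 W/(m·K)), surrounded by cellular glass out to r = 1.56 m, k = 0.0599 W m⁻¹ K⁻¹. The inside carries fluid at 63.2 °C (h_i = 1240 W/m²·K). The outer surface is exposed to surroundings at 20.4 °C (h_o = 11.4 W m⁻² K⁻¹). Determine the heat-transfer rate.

Treat each layer as a resistance in series:
  R_conv,in = 1/(4πr²h) = 1/(4π·0.866²·1240) = 8.557×10^-5 K/W
  R_cast iron = (1/0.866 − 1/0.910)/(4πk) = 0.05583/(4π·61.7) = 7.201×10^-5 K/W
  R_cellular glass = (1/0.910 − 1/1.56)/(4πk) = 0.4579/(4π·0.0599) = 0.6083 K/W
  R_conv,out = 1/(4πr²h) = 1/(4π·1.56²·11.4) = 0.002868 K/W
ΣR = 8.557×10^-5 + 7.201×10^-5 + 0.6083 + 0.002868 = 0.6113 K/W
Q = ΔT/ΣR = (63.2 °C − 20.4 °C)/0.6113 = 70.0 W

Q = 70.0 W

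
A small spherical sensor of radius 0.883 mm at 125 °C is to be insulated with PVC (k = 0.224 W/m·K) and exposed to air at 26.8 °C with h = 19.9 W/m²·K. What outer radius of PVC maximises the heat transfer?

r_cr = 2.25 cm

For a sphere, r_cr = 2k_ins/h = 2·0.224/19.9 = 0.0225 m = 2.25 cm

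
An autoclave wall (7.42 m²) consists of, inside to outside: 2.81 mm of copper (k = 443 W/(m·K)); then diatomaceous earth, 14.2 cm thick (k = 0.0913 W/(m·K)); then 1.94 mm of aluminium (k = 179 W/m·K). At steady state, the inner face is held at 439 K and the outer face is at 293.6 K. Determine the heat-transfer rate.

Series thermal resistances, inner to outer:
  R_copper = L/(kA) = 0.00281/(443·7.42) = 8.549×10^-7 K/W
  R_diatomaceous earth = L/(kA) = 0.142/(0.0913·7.42) = 0.2096 K/W
  R_aluminium = L/(kA) = 0.00194/(179·7.42) = 1.461×10^-6 K/W
ΣR = 8.549×10^-7 + 0.2096 + 1.461×10^-6 = 0.2096 K/W
Q = ΔT/ΣR = (439 K − 293.6 K)/0.2096 = 694 W

Q = 694 W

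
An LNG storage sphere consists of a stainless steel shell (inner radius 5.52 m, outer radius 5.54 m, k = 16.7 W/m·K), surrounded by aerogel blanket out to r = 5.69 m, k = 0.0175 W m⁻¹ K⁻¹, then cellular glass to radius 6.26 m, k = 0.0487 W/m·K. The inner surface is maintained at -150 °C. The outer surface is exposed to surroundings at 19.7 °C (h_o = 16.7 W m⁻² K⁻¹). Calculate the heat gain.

Q = 3540 W

Resistance network (inner→outer):
  R_stainless steel = (1/5.52 − 1/5.54)/(4πk) = 6.540×10^-4/(4π·16.7) = 3.116×10^-6 K/W
  R_aerogel blanket = (1/5.54 − 1/5.69)/(4πk) = 0.004758/(4π·0.0175) = 0.02164 K/W
  R_cellular glass = (1/5.69 − 1/6.26)/(4πk) = 0.01600/(4π·0.0487) = 0.02615 K/W
  R_conv,out = 1/(4πr²h) = 1/(4π·6.26²·16.7) = 1.216×10^-4 K/W
ΣR = 3.116×10^-6 + 0.02164 + 0.02615 + 1.216×10^-4 = 0.04791 K/W
Q = ΔT/ΣR = (-150 °C − 19.7 °C)/0.04791 = -3540 W
(Negative Q ⇒ heat flows inward; heat gain = 3540 W.)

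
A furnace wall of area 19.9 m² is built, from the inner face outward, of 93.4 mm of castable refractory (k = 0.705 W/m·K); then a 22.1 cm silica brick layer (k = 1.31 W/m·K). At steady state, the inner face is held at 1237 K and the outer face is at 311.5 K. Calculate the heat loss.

Q = 61.2 kW

Treat each layer as a resistance in series:
  R_castable refractory = L/(kA) = 0.0934/(0.705·19.9) = 0.006657 K/W
  R_silica brick = L/(kA) = 0.221/(1.31·19.9) = 0.008478 K/W
ΣR = 0.006657 + 0.008478 = 0.01513 K/W
Q = ΔT/ΣR = (1237 K − 311.5 K)/0.01513 = 61200 W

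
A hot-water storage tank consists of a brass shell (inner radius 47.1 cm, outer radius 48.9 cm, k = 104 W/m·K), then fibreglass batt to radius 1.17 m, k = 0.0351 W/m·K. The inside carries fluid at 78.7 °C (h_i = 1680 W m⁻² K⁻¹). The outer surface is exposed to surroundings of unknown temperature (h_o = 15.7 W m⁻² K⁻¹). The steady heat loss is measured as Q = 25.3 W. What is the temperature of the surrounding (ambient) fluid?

Series resistances:
  R_conv,in = 1/(4πr²h) = 1/(4π·0.471²·1680) = 2.135×10^-4 K/W
  R_brass = (1/0.471 − 1/0.489)/(4πk) = 0.07815/(4π·104) = 5.980×10^-5 K/W
  R_fibreglass batt = (1/0.489 − 1/1.17)/(4πk) = 1.190/(4π·0.0351) = 2.699 K/W
  R_conv,out = 1/(4πr²h) = 1/(4π·1.17²·15.7) = 0.003703 K/W
ΣR = 2.703 K/W
ΔT = Q·ΣR = 25.3 × 2.703 = 68.39 K
Heat flows outward, so T_out = T_in − ΔT = 78.7 − 68.39 = 10.3 °C

T_out = 10.3 °C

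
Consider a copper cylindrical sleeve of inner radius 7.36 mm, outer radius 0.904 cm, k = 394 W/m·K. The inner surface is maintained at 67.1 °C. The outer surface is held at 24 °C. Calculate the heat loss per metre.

Q' = 2πk·ΔT/ln(r₂/r₁) = 2π × 394 × 43.1 / ln(0.00904/0.00736) = 5.19×10^5 W/m

Q' = 5.19×10^5 W/m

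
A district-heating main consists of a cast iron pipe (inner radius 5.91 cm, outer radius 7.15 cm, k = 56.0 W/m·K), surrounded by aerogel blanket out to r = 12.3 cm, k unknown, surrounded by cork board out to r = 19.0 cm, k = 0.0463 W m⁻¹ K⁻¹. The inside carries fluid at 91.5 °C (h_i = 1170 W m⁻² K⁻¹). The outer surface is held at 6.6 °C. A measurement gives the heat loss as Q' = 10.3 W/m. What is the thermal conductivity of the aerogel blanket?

k = 0.0128 W/m·K

ΣR = ΔT/Q' = |91.5 − 6.6|/10.3 = 8.243 m·K/W
Known resistances:
  R'_conv,in = 1/(2πr h) = 1/(2π·0.0591·1170) = 0.002302 m·K/W
  R'_cast iron = ln(0.0715/0.0591)/(2πk) = 0.1905/(2π·56.0) = 5.413×10^-4 m·K/W
  R'_cork board = ln(0.190/0.123)/(2πk) = 0.4348/(2π·0.0463) = 1.495 m·K/W
R_aerogel blanket = ΣR − ΣR_known = 8.243 − 1.498 = 6.745 m·K/W
ln(r₂/r₁)/(2πk) = 6.745 ⇒ k = 0.5425/(2π·6.745) = 0.0128 W/m·K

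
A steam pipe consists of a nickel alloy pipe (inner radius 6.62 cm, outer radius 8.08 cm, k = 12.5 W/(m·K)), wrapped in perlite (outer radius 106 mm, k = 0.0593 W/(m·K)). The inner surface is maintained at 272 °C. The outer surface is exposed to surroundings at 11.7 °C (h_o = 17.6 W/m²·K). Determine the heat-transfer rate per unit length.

Q' = 319 W/m

Resistance network (inner→outer):
  R'_nickel alloy = ln(0.0808/0.0662)/(2πk) = 0.1993/(2π·12.5) = 0.002538 m·K/W
  R'_perlite = ln(0.106/0.0808)/(2πk) = 0.2715/(2π·0.0593) = 0.7286 m·K/W
  R'_conv,out = 1/(2πr h) = 1/(2π·0.106·17.6) = 0.08531 m·K/W
ΣR = 0.002538 + 0.7286 + 0.08531 = 0.8164 m·K/W
Q' = ΔT/ΣR = (272 °C − 11.7 °C)/0.8164 = 319 W/m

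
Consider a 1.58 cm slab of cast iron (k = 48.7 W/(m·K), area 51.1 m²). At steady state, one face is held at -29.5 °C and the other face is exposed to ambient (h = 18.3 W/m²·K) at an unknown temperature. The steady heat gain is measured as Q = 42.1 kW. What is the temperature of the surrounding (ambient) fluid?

Sum the resistances:
  R_cast iron = L/(kA) = 0.0158/(48.7·51.1) = 6.349×10^-6 K/W
  R_conv,out = 1/(hA) = 1/(18.3·51.1) = 0.001069 K/W
ΣR = 0.001076 K/W
ΔT = Q·ΣR = 42100 × 0.001076 = 45.30 K
Heat flows inward, so T_out = T_in + ΔT = -29.5 + 45.30 = 15.8 °C

T_out = 15.8 °C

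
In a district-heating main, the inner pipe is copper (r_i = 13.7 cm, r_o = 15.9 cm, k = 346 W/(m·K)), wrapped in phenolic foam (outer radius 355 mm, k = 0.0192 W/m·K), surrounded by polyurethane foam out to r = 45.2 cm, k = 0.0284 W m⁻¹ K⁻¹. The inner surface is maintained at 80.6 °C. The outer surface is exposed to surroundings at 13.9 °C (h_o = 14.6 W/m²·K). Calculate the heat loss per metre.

Q' = 8.30 W/m

Resistance network (inner→outer):
  R'_copper = ln(0.159/0.137)/(2πk) = 0.1489/(2π·346) = 6.850×10^-5 m·K/W
  R'_phenolic foam = ln(0.355/0.159)/(2πk) = 0.8032/(2π·0.0192) = 6.658 m·K/W
  R'_polyurethane foam = ln(0.452/0.355)/(2πk) = 0.2416/(2π·0.0284) = 1.354 m·K/W
  R'_conv,out = 1/(2πr h) = 1/(2π·0.452·14.6) = 0.02412 m·K/W
ΣR = 6.850×10^-5 + 6.658 + 1.354 + 0.02412 = 8.036 m·K/W
Q' = ΔT/ΣR = (80.6 °C − 13.9 °C)/8.036 = 8.30 W/m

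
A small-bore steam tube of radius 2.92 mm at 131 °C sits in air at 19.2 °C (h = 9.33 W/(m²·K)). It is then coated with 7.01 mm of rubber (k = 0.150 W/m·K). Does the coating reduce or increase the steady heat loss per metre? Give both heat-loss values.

Critical radius for a cylinder: r_cr = k/h = 0.0161 m = 1.61 cm.
Outer radius after coating: r₂ = 0.00292 + 0.00701 = 0.00993 m.
Since r₁ < r_cr and r₂ ≤ r_cr, the coating moves toward the maximum at r_cr — heat loss rises.
Bare: R = 1/(2πr₁h) = 5.842 m·K/W; Q = 111.8/5.842 = 19.1 W/m.
Coated: R = R_cond + R_conv = 3.017 m·K/W; Q = 111.8/3.017 = 37.1 W/m.

increases: 19.1 → 37.1 W/m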